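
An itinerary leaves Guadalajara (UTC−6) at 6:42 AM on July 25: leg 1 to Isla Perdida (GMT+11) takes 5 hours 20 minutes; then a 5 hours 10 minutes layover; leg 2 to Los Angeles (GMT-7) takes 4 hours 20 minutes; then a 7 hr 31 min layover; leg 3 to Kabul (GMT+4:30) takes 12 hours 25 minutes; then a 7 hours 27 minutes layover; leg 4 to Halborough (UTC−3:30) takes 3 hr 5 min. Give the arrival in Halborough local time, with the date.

Convert departure to UTC: 6:42 AM + 6:00 = 12:42 PM UTC on Jul 25.
Add 5 hours and 20 minutes leg 1 → 6:02 PM UTC.
Add 5 hours 10 minutes layover in Isla Perdida → 11:12 PM UTC.
Add 4 hours 20 minutes leg 2 → 3:32 AM UTC (Jul 26).
Add 7 hours and 31 minutes layover in Los Angeles → 11:03 AM UTC.
Add 12 hours 25 minutes leg 3 → 11:28 PM UTC.
Add 7 hours and 27 minutes layover in Kabul → 6:55 AM UTC (Jul 27).
Add 3 hours and 5 minutes leg 4 → 10:00 AM UTC.
Halborough is UTC−3:30, so local arrival = 10:00 AM − 3:30 = 6:30 AM on Jul 27.

6:30 AM on Jul 27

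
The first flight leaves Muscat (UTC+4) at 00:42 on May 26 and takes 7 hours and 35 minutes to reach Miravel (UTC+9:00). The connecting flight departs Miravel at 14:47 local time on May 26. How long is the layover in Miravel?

1 hour 30 minutes

Convert departure to UTC: 00:42 − 4:00 = 20:42 UTC on May 25.
Add 7 hours and 35 minutes flight time → 04:17 UTC (May 26).
Miravel is UTC+9:00, so local arrival = 04:17 + 9:00 = 13:17 on May 26.
Layover = 14:47 − 13:17 = 1 hour 30 minutes.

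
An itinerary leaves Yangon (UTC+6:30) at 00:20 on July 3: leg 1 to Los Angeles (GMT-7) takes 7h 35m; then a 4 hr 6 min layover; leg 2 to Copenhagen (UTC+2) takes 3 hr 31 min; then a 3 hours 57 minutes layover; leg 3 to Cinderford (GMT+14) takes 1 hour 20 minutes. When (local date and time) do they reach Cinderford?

Convert departure to UTC: 00:20 − 6:30 = 17:50 UTC on Jul 2.
Add 7 hours and 35 minutes leg 1 → 01:25 UTC (Jul 3).
Add 4 hours and 6 minutes layover in Los Angeles → 05:31 UTC.
Add 3 hours 31 minutes leg 2 → 09:02 UTC.
Add 3 hours 57 minutes layover in Copenhagen → 12:59 UTC.
Add 1 hour and 20 minutes leg 3 → 14:19 UTC.
Cinderford is UTC+14:00, so local arrival = 14:19 + 14:00 = 04:19 on Jul 4.

04:19 on July 4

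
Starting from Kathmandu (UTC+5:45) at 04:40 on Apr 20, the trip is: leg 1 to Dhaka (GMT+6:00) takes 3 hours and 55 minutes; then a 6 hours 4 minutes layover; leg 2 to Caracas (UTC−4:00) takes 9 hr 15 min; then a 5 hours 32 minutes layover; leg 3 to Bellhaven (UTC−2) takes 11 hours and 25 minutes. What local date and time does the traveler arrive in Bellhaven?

09:06 on April 21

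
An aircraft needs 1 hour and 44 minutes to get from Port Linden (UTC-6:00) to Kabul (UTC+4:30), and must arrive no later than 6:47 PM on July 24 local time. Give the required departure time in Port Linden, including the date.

6:33 AM on July 24

Target arrival in UTC: 6:47 PM − 4:30 = 2:17 PM on Jul 24.
Subtract 1 hour 44 minutes → departure 12:33 PM UTC on Jul 24.
Port Linden is UTC−6:00: 12:33 PM − 6:00 = 6:33 AM on Jul 24.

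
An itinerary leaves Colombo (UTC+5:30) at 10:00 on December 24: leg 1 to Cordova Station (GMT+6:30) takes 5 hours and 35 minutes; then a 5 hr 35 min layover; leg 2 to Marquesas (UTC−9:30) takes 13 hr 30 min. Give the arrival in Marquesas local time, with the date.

19:40 on Dec 24

Convert departure to UTC: 10:00 − 5:30 = 04:30 UTC on Dec 24.
Add 5 hours 35 minutes leg 1 → 10:05 UTC.
Add 5 hours and 35 minutes layover in Cordova Station → 15:40 UTC.
Add 13 hours and 30 minutes leg 2 → 05:10 UTC (Dec 25).
Marquesas is UTC−9:30, so local arrival = 05:10 − 9:30 = 19:40 on Dec 24.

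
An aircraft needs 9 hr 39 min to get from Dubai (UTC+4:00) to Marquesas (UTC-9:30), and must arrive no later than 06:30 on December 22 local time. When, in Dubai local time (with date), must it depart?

10:21 on December 22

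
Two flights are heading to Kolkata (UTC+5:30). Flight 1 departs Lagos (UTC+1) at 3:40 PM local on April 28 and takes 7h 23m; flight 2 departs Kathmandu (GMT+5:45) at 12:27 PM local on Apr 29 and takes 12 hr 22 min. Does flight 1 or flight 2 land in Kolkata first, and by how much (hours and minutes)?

Flight 1 in UTC: 3:40 PM − 1:00 = 2:40 PM on Apr 28.
+7 hours and 23 minutes → arrive 10:03 PM UTC on Apr 28.
Flight 2 in UTC: 12:27 PM − 5:45 = 6:42 AM on Apr 29.
+12 hours and 22 minutes → arrive 7:04 PM UTC on Apr 29.
Flight 1 lands earlier by 21 hours 1 minute.

the first, by 21 hours 1 minute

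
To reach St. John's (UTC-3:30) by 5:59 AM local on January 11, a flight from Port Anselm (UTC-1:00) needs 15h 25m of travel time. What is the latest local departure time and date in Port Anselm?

5:04 PM on January 10

Target arrival in UTC: 5:59 AM + 3:30 = 9:29 AM on Jan 11.
Subtract 15 hours and 25 minutes → departure 6:04 PM UTC on Jan 10.
Port Anselm is UTC−1:00: 6:04 PM − 1:00 = 5:04 PM on Jan 10.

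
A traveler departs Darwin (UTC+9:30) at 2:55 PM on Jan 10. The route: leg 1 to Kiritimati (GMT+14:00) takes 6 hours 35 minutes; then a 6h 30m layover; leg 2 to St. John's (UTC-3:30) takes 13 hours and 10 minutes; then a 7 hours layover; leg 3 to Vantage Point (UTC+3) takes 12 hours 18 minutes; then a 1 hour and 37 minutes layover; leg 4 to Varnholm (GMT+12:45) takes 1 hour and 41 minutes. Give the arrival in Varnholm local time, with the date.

Convert departure to UTC: 2:55 PM − 9:30 = 5:25 AM UTC on Jan 10.
Add 6 hours 35 minutes leg 1 → 12:00 PM UTC.
Add 6 hours 30 minutes layover in Kiritimati → 6:30 PM UTC.
Add 13 hours 10 minutes leg 2 → 7:40 AM UTC (Jan 11).
Add 7 hours layover in St. John's → 2:40 PM UTC.
Add 12 hours 18 minutes leg 3 → 2:58 AM UTC (Jan 12).
Add 1 hour and 37 minutes layover in Vantage Point → 4:35 AM UTC.
Add 1 hour and 41 minutes leg 4 → 6:16 AM UTC.
Varnholm is UTC+12:45, so local arrival = 6:16 AM + 12:45 = 7:01 PM on Jan 12.

7:01 PM on Jan 12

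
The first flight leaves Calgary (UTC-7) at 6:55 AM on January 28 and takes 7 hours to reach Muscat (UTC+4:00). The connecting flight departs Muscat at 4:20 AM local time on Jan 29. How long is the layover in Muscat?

3 hours 25 minutes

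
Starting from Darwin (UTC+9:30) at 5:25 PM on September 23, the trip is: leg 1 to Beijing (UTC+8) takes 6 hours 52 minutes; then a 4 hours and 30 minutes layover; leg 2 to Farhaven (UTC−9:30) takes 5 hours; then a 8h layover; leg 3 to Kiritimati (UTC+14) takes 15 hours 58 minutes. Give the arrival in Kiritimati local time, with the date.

2:15 PM on September 25

Convert departure to UTC: 5:25 PM − 9:30 = 7:55 AM UTC on Sep 23.
Add 6 hours and 52 minutes leg 1 → 2:47 PM UTC.
Add 4 hours and 30 minutes layover in Beijing → 7:17 PM UTC.
Add 5 hours leg 2 → 12:17 AM UTC (Sep 24).
Add 8 hours layover in Farhaven → 8:17 AM UTC.
Add 15 hours 58 minutes leg 3 → 12:15 AM UTC (Sep 25).
Kiritimati is UTC+14:00, so local arrival = 12:15 AM + 14:00 = 2:15 PM on Sep 25.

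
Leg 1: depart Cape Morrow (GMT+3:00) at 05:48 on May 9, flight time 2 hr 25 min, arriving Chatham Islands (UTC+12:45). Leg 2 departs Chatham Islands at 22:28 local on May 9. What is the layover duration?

4 hours 30 minutes

Convert departure to UTC: 05:48 − 3:00 = 02:48 UTC on May 9.
Add 2 hours and 25 minutes flight time → 05:13 UTC.
Chatham Islands is UTC+12:45, so local arrival = 05:13 + 12:45 = 17:58 on May 9.
Layover = 22:28 − 17:58 = 4 hours 30 minutes.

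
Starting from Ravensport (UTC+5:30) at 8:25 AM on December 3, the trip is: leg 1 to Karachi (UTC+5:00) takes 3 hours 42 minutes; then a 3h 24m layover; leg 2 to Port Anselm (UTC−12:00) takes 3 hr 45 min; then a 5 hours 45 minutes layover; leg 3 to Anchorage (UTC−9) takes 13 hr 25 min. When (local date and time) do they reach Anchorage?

Convert departure to UTC: 8:25 AM − 5:30 = 2:55 AM UTC on Dec 3.
Add 3 hours and 42 minutes leg 1 → 6:37 AM UTC.
Add 3 hours 24 minutes layover in Karachi → 10:01 AM UTC.
Add 3 hours and 45 minutes leg 2 → 1:46 PM UTC.
Add 5 hours 45 minutes layover in Port Anselm → 7:31 PM UTC.
Add 13 hours 25 minutes leg 3 → 8:56 AM UTC (Dec 4).
Anchorage is UTC−9:00, so local arrival = 8:56 AM − 9:00 = 11:56 PM on Dec 3.

11:56 PM on December 3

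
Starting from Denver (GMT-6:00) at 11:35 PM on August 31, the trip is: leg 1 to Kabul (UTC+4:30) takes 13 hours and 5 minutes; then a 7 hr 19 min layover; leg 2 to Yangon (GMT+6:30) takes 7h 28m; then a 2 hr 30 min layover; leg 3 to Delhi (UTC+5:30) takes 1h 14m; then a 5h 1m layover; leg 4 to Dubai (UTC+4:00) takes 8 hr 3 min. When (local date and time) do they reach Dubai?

6:15 AM on September 3

Convert departure to UTC: 11:35 PM + 6:00 = 5:35 AM UTC on Sep 1.
Add 13 hours 5 minutes leg 1 → 6:40 PM UTC.
Add 7 hours 19 minutes layover in Kabul → 1:59 AM UTC (Sep 2).
Add 7 hours and 28 minutes leg 2 → 9:27 AM UTC.
Add 2 hours and 30 minutes layover in Yangon → 11:57 AM UTC.
Add 1 hour and 14 minutes leg 3 → 1:11 PM UTC.
Add 5 hours 1 minute layover in Delhi → 6:12 PM UTC.
Add 8 hours and 3 minutes leg 4 → 2:15 AM UTC (Sep 3).
Dubai is UTC+4:00, so local arrival = 2:15 AM + 4:00 = 6:15 AM on Sep 3.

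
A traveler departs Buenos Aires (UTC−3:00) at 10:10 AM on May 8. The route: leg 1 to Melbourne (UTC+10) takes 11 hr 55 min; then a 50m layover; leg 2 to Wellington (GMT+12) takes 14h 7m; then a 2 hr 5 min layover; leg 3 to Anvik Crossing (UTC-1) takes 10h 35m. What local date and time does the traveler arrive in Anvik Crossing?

3:42 AM on May 10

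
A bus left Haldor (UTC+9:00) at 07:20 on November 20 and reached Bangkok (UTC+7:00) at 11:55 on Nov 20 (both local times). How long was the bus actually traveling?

6 hours 35 minutes

Departure in UTC: 07:20 − 9:00 = 22:20 on Nov 19.
Arrival in UTC: 11:55 − 7:00 = 04:55 on Nov 20.
Elapsed = 04:55 − 22:20 (+1 day) = 6 hours 35 minutes.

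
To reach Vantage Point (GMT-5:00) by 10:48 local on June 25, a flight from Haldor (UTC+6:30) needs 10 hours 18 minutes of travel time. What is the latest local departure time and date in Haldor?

Target arrival in UTC: 10:48 + 5:00 = 15:48 on Jun 25.
Subtract 10 hours 18 minutes → departure 05:30 UTC on Jun 25.
Haldor is UTC+6:30: 05:30 + 6:30 = 12:00 on Jun 25.

12:00 on June 25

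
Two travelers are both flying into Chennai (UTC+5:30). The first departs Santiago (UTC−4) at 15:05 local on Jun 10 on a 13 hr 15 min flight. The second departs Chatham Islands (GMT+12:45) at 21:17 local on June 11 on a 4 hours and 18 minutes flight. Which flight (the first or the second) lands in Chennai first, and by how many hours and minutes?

the first, by 4 hours 30 minutes

Flight 1 in UTC: 15:05 + 4:00 = 19:05 on Jun 10.
+13 hours and 15 minutes → arrive 08:20 UTC on Jun 11.
Flight 2 in UTC: 21:17 − 12:45 = 08:32 on Jun 11.
+4 hours 18 minutes → arrive 12:50 UTC on Jun 11.
Flight 1 lands earlier by 4 hours 30 minutes.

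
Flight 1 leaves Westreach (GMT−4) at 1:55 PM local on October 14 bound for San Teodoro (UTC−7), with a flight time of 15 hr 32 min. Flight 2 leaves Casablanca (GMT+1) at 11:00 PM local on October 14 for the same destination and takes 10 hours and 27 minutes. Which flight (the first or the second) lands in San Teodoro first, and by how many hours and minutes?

the second, by 1 hour

Flight 1 in UTC: 1:55 PM + 4:00 = 5:55 PM on Oct 14.
+15 hours 32 minutes → arrive 9:27 AM UTC on Oct 15.
Flight 2 in UTC: 11:00 PM − 1:00 = 10:00 PM on Oct 14.
+10 hours 27 minutes → arrive 8:27 AM UTC on Oct 15.
Flight 2 lands earlier by 1 hour.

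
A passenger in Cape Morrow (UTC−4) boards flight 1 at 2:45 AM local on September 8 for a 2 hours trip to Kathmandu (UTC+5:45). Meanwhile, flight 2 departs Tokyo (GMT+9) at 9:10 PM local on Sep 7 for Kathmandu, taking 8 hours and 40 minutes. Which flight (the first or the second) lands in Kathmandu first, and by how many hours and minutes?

Flight 1 in UTC: 2:45 AM + 4:00 = 6:45 AM on Sep 8.
+2 hours → arrive 8:45 AM UTC on Sep 8.
Flight 2 in UTC: 9:10 PM − 9:00 = 12:10 PM on Sep 7.
+8 hours 40 minutes → arrive 8:50 PM UTC on Sep 7.
Flight 2 lands earlier by 11 hours 55 minutes.

the second, by 11 hours 55 minutes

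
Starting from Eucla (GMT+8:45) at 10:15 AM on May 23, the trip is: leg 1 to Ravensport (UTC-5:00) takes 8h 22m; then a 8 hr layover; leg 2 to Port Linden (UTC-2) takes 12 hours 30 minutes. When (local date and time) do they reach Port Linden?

Convert departure to UTC: 10:15 AM − 8:45 = 1:30 AM UTC on May 23.
Add 8 hours 22 minutes leg 1 → 9:52 AM UTC.
Add 8 hours layover in Ravensport → 5:52 PM UTC.
Add 12 hours 30 minutes leg 2 → 6:22 AM UTC (May 24).
Port Linden is UTC−2:00, so local arrival = 6:22 AM − 2:00 = 4:22 AM on May 24.

4:22 AM on May 24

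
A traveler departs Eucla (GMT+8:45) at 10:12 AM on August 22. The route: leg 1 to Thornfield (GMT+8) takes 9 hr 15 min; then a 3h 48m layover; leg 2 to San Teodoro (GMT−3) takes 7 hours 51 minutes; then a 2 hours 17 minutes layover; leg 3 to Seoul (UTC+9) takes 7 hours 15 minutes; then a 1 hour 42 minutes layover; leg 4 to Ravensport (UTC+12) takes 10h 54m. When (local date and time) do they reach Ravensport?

8:29 AM on August 24

Convert departure to UTC: 10:12 AM − 8:45 = 1:27 AM UTC on Aug 22.
Add 9 hours and 15 minutes leg 1 → 10:42 AM UTC.
Add 3 hours 48 minutes layover in Thornfield → 2:30 PM UTC.
Add 7 hours 51 minutes leg 2 → 10:21 PM UTC.
Add 2 hours 17 minutes layover in San Teodoro → 12:38 AM UTC (Aug 23).
Add 7 hours 15 minutes leg 3 → 7:53 AM UTC.
Add 1 hour and 42 minutes layover in Seoul → 9:35 AM UTC.
Add 10 hours 54 minutes leg 4 → 8:29 PM UTC.
Ravensport is UTC+12:00, so local arrival = 8:29 PM + 12:00 = 8:29 AM on Aug 24.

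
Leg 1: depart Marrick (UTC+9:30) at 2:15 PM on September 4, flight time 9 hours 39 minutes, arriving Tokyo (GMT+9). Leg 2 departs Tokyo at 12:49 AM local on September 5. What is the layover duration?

Convert departure to UTC: 2:15 PM − 9:30 = 4:45 AM UTC on Sep 4.
Add 9 hours and 39 minutes flight time → 2:24 PM UTC.
Tokyo is UTC+9:00, so local arrival = 2:24 PM + 9:00 = 11:24 PM on Sep 4.
Layover = 12:49 AM − 11:24 PM (+1 day) = 1 hour 25 minutes.

1 hour 25 minutes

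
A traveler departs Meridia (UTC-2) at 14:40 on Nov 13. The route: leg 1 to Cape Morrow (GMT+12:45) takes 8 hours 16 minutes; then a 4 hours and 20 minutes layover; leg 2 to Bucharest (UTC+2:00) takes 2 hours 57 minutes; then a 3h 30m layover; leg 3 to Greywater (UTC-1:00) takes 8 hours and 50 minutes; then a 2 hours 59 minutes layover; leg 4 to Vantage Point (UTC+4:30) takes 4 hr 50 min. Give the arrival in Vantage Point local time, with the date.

08:52 on Nov 15

Convert departure to UTC: 14:40 + 2:00 = 16:40 UTC on Nov 13.
Add 8 hours 16 minutes leg 1 → 00:56 UTC (Nov 14).
Add 4 hours and 20 minutes layover in Cape Morrow → 05:16 UTC.
Add 2 hours and 57 minutes leg 2 → 08:13 UTC.
Add 3 hours 30 minutes layover in Bucharest → 11:43 UTC.
Add 8 hours 50 minutes leg 3 → 20:33 UTC.
Add 2 hours 59 minutes layover in Greywater → 23:32 UTC.
Add 4 hours 50 minutes leg 4 → 04:22 UTC (Nov 15).
Vantage Point is UTC+4:30, so local arrival = 04:22 + 4:30 = 08:52 on Nov 15.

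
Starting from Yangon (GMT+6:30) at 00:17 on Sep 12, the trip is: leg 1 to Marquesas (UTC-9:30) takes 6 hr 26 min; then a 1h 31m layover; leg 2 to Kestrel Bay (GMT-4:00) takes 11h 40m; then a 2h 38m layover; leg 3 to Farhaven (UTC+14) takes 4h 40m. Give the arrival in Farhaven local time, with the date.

10:42 on September 13

Convert departure to UTC: 00:17 − 6:30 = 17:47 UTC on Sep 11.
Add 6 hours and 26 minutes leg 1 → 00:13 UTC (Sep 12).
Add 1 hour 31 minutes layover in Marquesas → 01:44 UTC.
Add 11 hours and 40 minutes leg 2 → 13:24 UTC.
Add 2 hours 38 minutes layover in Kestrel Bay → 16:02 UTC.
Add 4 hours and 40 minutes leg 3 → 20:42 UTC.
Farhaven is UTC+14:00, so local arrival = 20:42 + 14:00 = 10:42 on Sep 13.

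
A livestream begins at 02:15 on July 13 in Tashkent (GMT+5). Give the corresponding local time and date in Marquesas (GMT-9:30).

In UTC: 02:15 − 5:00 = 21:15 on Jul 12.
Marquesas is UTC−9:30: 21:15 − 9:30 = 11:45 on Jul 12.

11:45 on July 12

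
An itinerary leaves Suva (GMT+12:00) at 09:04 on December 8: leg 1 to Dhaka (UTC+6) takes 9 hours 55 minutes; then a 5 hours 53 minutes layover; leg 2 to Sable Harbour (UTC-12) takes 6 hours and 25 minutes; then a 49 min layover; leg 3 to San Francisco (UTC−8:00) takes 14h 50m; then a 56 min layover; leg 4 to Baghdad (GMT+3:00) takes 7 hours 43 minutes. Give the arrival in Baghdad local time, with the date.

22:35 on Dec 9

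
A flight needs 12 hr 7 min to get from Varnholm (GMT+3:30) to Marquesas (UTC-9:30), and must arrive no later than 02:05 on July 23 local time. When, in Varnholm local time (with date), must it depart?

02:58 on Jul 23

Target arrival in UTC: 02:05 + 9:30 = 11:35 on Jul 23.
Subtract 12 hours and 7 minutes → departure 23:28 UTC on Jul 22.
Varnholm is UTC+3:30: 23:28 + 3:30 = 02:58 on Jul 23.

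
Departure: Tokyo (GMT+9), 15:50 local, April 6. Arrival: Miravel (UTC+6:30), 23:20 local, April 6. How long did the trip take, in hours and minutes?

Departure in UTC: 15:50 − 9:00 = 06:50 on Apr 6.
Arrival in UTC: 23:20 − 6:30 = 16:50 on Apr 6.
Elapsed = 16:50 − 06:50 = 10 hours.

10 hours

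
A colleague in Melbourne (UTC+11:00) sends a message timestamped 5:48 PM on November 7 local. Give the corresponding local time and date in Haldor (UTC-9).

9:48 PM on Nov 6

In UTC: 5:48 PM − 11:00 = 6:48 AM on Nov 7.
Haldor is UTC−9:00: 6:48 AM − 9:00 = 9:48 PM on Nov 6.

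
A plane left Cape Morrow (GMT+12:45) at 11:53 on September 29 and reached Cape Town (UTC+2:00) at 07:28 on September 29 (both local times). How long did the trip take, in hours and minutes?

Cape Town is 10:45 behind Cape Morrow.
Clock-face elapsed time (ignoring zones) is −4 hours 25 minutes.
Actual elapsed = −4 hours 25 minutes + 10:45 = 6 hours 20 minutes.

6 hours 20 minutes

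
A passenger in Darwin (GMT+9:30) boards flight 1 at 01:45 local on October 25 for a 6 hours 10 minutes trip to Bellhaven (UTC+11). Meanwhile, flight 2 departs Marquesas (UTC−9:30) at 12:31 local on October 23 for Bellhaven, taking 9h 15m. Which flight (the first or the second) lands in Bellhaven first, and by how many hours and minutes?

the second, by 15 hours 9 minutes

Flight 1 in UTC: 01:45 − 9:30 = 16:15 on Oct 24.
+6 hours and 10 minutes → arrive 22:25 UTC on Oct 24.
Flight 2 in UTC: 12:31 + 9:30 = 22:01 on Oct 23.
+9 hours 15 minutes → arrive 07:16 UTC on Oct 24.
Flight 2 lands earlier by 15 hours 9 minutes.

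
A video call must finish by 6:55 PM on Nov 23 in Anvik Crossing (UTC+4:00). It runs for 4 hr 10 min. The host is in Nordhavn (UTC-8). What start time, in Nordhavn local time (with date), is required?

Target end time in UTC: 6:55 PM − 4:00 = 2:55 PM on Nov 23.
Subtract 4 hours and 10 minutes → start 10:45 AM UTC on Nov 23.
Nordhavn is UTC−8:00: 10:45 AM − 8:00 = 2:45 AM on Nov 23.

2:45 AM on November 23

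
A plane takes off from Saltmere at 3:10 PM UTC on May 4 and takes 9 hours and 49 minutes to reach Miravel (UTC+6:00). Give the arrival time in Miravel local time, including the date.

6:59 AM on May 5

Departure is given in UTC: 3:10 PM on May 4.
Add 9 hours 49 minutes → 12:59 AM UTC (May 5).
Miravel is UTC+6:00: 12:59 AM + 6:00 = 6:59 AM on May 5.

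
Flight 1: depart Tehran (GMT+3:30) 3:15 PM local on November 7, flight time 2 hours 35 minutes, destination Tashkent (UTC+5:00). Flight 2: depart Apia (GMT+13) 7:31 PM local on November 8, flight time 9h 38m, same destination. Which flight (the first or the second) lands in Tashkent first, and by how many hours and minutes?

Flight 1 in UTC: 3:15 PM − 3:30 = 11:45 AM on Nov 7.
+2 hours 35 minutes → arrive 2:20 PM UTC on Nov 7.
Flight 2 in UTC: 7:31 PM − 13:00 = 6:31 AM on Nov 8.
+9 hours 38 minutes → arrive 4:09 PM UTC on Nov 8.
Flight 1 lands earlier by 25 hours 49 minutes.

the first, by 25 hours 49 minutes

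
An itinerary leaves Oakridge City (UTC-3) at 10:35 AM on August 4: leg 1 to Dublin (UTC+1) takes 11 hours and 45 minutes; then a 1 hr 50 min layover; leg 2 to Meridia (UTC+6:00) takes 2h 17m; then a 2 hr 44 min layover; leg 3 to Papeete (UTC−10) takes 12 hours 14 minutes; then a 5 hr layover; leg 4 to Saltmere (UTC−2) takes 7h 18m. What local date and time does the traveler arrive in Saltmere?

Convert departure to UTC: 10:35 AM + 3:00 = 1:35 PM UTC on Aug 4.
Add 11 hours and 45 minutes leg 1 → 1:20 AM UTC (Aug 5).
Add 1 hour 50 minutes layover in Dublin → 3:10 AM UTC.
Add 2 hours and 17 minutes leg 2 → 5:27 AM UTC.
Add 2 hours and 44 minutes layover in Meridia → 8:11 AM UTC.
Add 12 hours 14 minutes leg 3 → 8:25 PM UTC.
Add 5 hours layover in Papeete → 1:25 AM UTC (Aug 6).
Add 7 hours 18 minutes leg 4 → 8:43 AM UTC.
Saltmere is UTC−2:00, so local arrival = 8:43 AM − 2:00 = 6:43 AM on Aug 6.

6:43 AM on August 6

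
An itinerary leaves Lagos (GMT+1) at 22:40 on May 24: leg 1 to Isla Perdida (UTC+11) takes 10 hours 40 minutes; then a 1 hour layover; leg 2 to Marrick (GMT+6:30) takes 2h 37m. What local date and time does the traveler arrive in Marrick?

18:27 on May 25

Convert departure to UTC: 22:40 − 1:00 = 21:40 UTC on May 24.
Add 10 hours 40 minutes leg 1 → 08:20 UTC (May 25).
Add 1 hour layover in Isla Perdida → 09:20 UTC.
Add 2 hours 37 minutes leg 2 → 11:57 UTC.
Marrick is UTC+6:30, so local arrival = 11:57 + 6:30 = 18:27 on May 25.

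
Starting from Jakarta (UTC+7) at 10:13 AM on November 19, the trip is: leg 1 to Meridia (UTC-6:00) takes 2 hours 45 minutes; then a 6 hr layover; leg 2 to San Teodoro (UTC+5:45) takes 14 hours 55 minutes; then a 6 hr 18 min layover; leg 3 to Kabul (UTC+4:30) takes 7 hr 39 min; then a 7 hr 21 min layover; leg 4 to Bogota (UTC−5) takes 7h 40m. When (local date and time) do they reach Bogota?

Convert departure to UTC: 10:13 AM − 7:00 = 3:13 AM UTC on Nov 19.
Add 2 hours 45 minutes leg 1 → 5:58 AM UTC.
Add 6 hours layover in Meridia → 11:58 AM UTC.
Add 14 hours and 55 minutes leg 2 → 2:53 AM UTC (Nov 20).
Add 6 hours 18 minutes layover in San Teodoro → 9:11 AM UTC.
Add 7 hours and 39 minutes leg 3 → 4:50 PM UTC.
Add 7 hours and 21 minutes layover in Kabul → 12:11 AM UTC (Nov 21).
Add 7 hours and 40 minutes leg 4 → 7:51 AM UTC.
Bogota is UTC−5:00, so local arrival = 7:51 AM − 5:00 = 2:51 AM on Nov 21.

2:51 AM on November 21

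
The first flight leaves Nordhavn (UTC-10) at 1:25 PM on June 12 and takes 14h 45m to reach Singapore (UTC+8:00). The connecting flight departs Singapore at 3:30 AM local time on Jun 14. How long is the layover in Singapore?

5 hours 20 minutes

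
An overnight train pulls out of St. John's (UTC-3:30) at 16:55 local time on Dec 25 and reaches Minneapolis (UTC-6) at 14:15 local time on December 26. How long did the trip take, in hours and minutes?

23 hours 50 minutes

Departure in UTC: 16:55 + 3:30 = 20:25 on Dec 25.
Arrival in UTC: 14:15 + 6:00 = 20:15 on Dec 26.
Elapsed = 20:15 − 20:25 (+1 day) = 23 hours 50 minutes.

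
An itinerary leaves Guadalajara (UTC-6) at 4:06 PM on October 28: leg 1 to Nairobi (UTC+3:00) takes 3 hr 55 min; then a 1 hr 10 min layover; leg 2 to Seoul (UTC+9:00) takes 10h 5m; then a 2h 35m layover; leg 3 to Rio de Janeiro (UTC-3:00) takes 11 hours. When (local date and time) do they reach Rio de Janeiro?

11:51 PM on October 29

Convert departure to UTC: 4:06 PM + 6:00 = 10:06 PM UTC on Oct 28.
Add 3 hours 55 minutes leg 1 → 2:01 AM UTC (Oct 29).
Add 1 hour 10 minutes layover in Nairobi → 3:11 AM UTC.
Add 10 hours and 5 minutes leg 2 → 1:16 PM UTC.
Add 2 hours and 35 minutes layover in Seoul → 3:51 PM UTC.
Add 11 hours leg 3 → 2:51 AM UTC (Oct 30).
Rio de Janeiro is UTC−3:00, so local arrival = 2:51 AM − 3:00 = 11:51 PM on Oct 29.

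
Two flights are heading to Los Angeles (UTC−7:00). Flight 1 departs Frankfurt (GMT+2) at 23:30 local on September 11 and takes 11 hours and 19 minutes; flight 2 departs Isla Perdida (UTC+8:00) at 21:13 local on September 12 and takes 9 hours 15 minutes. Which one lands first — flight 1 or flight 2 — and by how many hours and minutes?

Flight 1 in UTC: 23:30 − 2:00 = 21:30 on Sep 11.
+11 hours 19 minutes → arrive 08:49 UTC on Sep 12.
Flight 2 in UTC: 21:13 − 8:00 = 13:13 on Sep 12.
+9 hours and 15 minutes → arrive 22:28 UTC on Sep 12.
Flight 1 lands earlier by 13 hours 39 minutes.

the first, by 13 hours 39 minutes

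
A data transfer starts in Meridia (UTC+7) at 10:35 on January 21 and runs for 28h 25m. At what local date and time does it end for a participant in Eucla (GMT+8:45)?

Eucla is 1:45 ahead of Meridia.
After 28 hours 25 minutes it is 15:00 (Jan 22) in Meridia.
Shift by the zone difference: 15:00 + 1:45 = 16:45 on Jan 22 in Eucla.

16:45 on January 22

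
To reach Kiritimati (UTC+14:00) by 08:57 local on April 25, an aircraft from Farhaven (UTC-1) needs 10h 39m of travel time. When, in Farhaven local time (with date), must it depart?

07:18 on April 24

Target arrival in UTC: 08:57 − 14:00 = 18:57 on Apr 24.
Subtract 10 hours and 39 minutes → departure 08:18 UTC on Apr 24.
Farhaven is UTC−1:00: 08:18 − 1:00 = 07:18 on Apr 24.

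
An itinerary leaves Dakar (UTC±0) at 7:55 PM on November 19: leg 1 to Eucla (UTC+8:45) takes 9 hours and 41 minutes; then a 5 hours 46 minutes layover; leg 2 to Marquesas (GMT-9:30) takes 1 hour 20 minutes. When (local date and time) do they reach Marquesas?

3:12 AM on Nov 20

Dakar is at UTC+0, so departure is already 7:55 PM UTC on Nov 19.
Add 9 hours and 41 minutes leg 1 → 5:36 AM UTC (Nov 20).
Add 5 hours 46 minutes layover in Eucla → 11:22 AM UTC.
Add 1 hour 20 minutes leg 2 → 12:42 PM UTC.
Marquesas is UTC−9:30, so local arrival = 12:42 PM − 9:30 = 3:12 AM on Nov 20.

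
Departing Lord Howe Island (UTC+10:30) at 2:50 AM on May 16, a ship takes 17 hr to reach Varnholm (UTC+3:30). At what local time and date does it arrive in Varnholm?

Convert departure to UTC: 2:50 AM − 10:30 = 4:20 PM UTC on May 15.
Add 17 hours travel time → 9:20 AM UTC (May 16).
Varnholm is UTC+3:30, so local arrival = 9:20 AM + 3:30 = 12:50 PM on May 16.

12:50 PM on May 16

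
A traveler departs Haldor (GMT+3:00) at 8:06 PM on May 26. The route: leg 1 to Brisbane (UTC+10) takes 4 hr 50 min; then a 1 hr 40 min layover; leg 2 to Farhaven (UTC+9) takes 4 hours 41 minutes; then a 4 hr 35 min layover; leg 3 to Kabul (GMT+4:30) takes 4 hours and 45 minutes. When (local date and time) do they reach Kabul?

Convert departure to UTC: 8:06 PM − 3:00 = 5:06 PM UTC on May 26.
Add 4 hours 50 minutes leg 1 → 9:56 PM UTC.
Add 1 hour and 40 minutes layover in Brisbane → 11:36 PM UTC.
Add 4 hours and 41 minutes leg 2 → 4:17 AM UTC (May 27).
Add 4 hours and 35 minutes layover in Farhaven → 8:52 AM UTC.
Add 4 hours 45 minutes leg 3 → 1:37 PM UTC.
Kabul is UTC+4:30, so local arrival = 1:37 PM + 4:30 = 6:07 PM on May 27.

6:07 PM on May 27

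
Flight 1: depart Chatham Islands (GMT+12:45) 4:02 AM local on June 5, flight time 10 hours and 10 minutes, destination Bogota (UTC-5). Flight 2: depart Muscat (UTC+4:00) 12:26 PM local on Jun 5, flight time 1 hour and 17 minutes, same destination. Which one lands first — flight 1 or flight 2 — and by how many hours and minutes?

the first, by 8 hours 16 minutes

Flight 1 in UTC: 4:02 AM − 12:45 = 3:17 PM on Jun 4.
+10 hours and 10 minutes → arrive 1:27 AM UTC on Jun 5.
Flight 2 in UTC: 12:26 PM − 4:00 = 8:26 AM on Jun 5.
+1 hour and 17 minutes → arrive 9:43 AM UTC on Jun 5.
Flight 1 lands earlier by 8 hours 16 minutes.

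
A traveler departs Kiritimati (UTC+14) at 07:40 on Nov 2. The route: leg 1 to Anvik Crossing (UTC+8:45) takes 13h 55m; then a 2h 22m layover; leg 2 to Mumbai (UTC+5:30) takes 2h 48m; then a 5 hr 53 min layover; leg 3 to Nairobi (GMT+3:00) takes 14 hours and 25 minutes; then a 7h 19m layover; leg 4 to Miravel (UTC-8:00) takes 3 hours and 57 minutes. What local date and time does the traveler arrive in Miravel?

Convert departure to UTC: 07:40 − 14:00 = 17:40 UTC on Nov 1.
Add 13 hours and 55 minutes leg 1 → 07:35 UTC (Nov 2).
Add 2 hours and 22 minutes layover in Anvik Crossing → 09:57 UTC.
Add 2 hours 48 minutes leg 2 → 12:45 UTC.
Add 5 hours 53 minutes layover in Mumbai → 18:38 UTC.
Add 14 hours and 25 minutes leg 3 → 09:03 UTC (Nov 3).
Add 7 hours and 19 minutes layover in Nairobi → 16:22 UTC.
Add 3 hours and 57 minutes leg 4 → 20:19 UTC.
Miravel is UTC−8:00, so local arrival = 20:19 − 8:00 = 12:19 on Nov 3.

12:19 on Nov 3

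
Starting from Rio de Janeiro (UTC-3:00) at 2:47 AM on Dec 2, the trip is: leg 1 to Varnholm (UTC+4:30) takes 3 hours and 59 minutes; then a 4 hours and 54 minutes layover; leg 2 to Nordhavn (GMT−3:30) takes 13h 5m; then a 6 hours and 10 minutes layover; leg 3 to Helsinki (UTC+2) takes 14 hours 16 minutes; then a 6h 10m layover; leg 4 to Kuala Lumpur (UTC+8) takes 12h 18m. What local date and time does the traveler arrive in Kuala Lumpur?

2:39 AM on December 5

Convert departure to UTC: 2:47 AM + 3:00 = 5:47 AM UTC on Dec 2.
Add 3 hours 59 minutes leg 1 → 9:46 AM UTC.
Add 4 hours and 54 minutes layover in Varnholm → 2:40 PM UTC.
Add 13 hours 5 minutes leg 2 → 3:45 AM UTC (Dec 3).
Add 6 hours 10 minutes layover in Nordhavn → 9:55 AM UTC.
Add 14 hours 16 minutes leg 3 → 12:11 AM UTC (Dec 4).
Add 6 hours 10 minutes layover in Helsinki → 6:21 AM UTC.
Add 12 hours 18 minutes leg 4 → 6:39 PM UTC.
Kuala Lumpur is UTC+8:00, so local arrival = 6:39 PM + 8:00 = 2:39 AM on Dec 5.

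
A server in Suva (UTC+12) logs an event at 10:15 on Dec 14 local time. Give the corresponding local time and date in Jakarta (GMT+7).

05:15 on December 14

In UTC: 10:15 − 12:00 = 22:15 on Dec 13.
Jakarta is UTC+7:00: 22:15 + 7:00 = 05:15 on Dec 14.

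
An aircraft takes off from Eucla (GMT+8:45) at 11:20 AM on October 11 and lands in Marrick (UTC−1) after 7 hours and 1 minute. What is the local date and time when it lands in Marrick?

8:36 AM on October 11

Convert departure to UTC: 11:20 AM − 8:45 = 2:35 AM UTC on Oct 11.
Add 7 hours 1 minute travel time → 9:36 AM UTC.
Marrick is UTC−1:00, so local arrival = 9:36 AM − 1:00 = 8:36 AM on Oct 11.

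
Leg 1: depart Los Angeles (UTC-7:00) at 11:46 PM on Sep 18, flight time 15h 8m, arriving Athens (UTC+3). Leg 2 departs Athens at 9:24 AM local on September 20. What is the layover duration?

Convert departure to UTC: 11:46 PM + 7:00 = 6:46 AM UTC on Sep 19.
Add 15 hours and 8 minutes flight time → 9:54 PM UTC.
Athens is UTC+3:00, so local arrival = 9:54 PM + 3:00 = 12:54 AM on Sep 20.
Layover = 9:24 AM − 12:54 AM = 8 hours 30 minutes.

8 hours 30 minutes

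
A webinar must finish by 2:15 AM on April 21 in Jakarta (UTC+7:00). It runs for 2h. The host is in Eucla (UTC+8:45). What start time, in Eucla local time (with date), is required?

Target end time in UTC: 2:15 AM − 7:00 = 7:15 PM on Apr 20.
Subtract 2 hours → start 5:15 PM UTC on Apr 20.
Eucla is UTC+8:45: 5:15 PM + 8:45 = 2:00 AM on Apr 21.

2:00 AM on April 21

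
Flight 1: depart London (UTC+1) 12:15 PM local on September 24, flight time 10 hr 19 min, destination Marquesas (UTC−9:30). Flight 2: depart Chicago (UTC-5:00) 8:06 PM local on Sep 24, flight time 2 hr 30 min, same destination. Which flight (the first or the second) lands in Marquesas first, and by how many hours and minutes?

the first, by 6 hours 2 minutes

Flight 1 in UTC: 12:15 PM − 1:00 = 11:15 AM on Sep 24.
+10 hours 19 minutes → arrive 9:34 PM UTC on Sep 24.
Flight 2 in UTC: 8:06 PM + 5:00 = 1:06 AM on Sep 25.
+2 hours 30 minutes → arrive 3:36 AM UTC on Sep 25.
Flight 1 lands earlier by 6 hours 2 minutes.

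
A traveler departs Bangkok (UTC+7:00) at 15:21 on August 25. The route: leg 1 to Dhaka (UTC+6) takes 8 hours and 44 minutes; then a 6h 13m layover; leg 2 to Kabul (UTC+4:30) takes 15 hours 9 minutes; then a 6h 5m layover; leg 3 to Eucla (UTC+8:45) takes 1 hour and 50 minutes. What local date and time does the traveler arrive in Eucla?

07:07 on August 27

Convert departure to UTC: 15:21 − 7:00 = 08:21 UTC on Aug 25.
Add 8 hours and 44 minutes leg 1 → 17:05 UTC.
Add 6 hours and 13 minutes layover in Dhaka → 23:18 UTC.
Add 15 hours and 9 minutes leg 2 → 14:27 UTC (Aug 26).
Add 6 hours 5 minutes layover in Kabul → 20:32 UTC.
Add 1 hour 50 minutes leg 3 → 22:22 UTC.
Eucla is UTC+8:45, so local arrival = 22:22 + 8:45 = 07:07 on Aug 27.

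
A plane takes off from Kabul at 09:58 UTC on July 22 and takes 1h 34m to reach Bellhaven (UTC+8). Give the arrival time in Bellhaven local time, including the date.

Departure is given in UTC: 09:58 on Jul 22.
Add 1 hour 34 minutes → 11:32 UTC.
Bellhaven is UTC+8:00: 11:32 + 8:00 = 19:32 on Jul 22.

19:32 on Jul 22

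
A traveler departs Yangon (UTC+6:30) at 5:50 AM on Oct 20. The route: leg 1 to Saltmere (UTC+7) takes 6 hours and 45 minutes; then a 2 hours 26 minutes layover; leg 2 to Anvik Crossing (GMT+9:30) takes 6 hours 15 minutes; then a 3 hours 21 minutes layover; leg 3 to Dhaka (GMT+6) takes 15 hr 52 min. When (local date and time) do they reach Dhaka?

3:59 PM on October 21

Convert departure to UTC: 5:50 AM − 6:30 = 11:20 PM UTC on Oct 19.
Add 6 hours 45 minutes leg 1 → 6:05 AM UTC (Oct 20).
Add 2 hours and 26 minutes layover in Saltmere → 8:31 AM UTC.
Add 6 hours 15 minutes leg 2 → 2:46 PM UTC.
Add 3 hours and 21 minutes layover in Anvik Crossing → 6:07 PM UTC.
Add 15 hours and 52 minutes leg 3 → 9:59 AM UTC (Oct 21).
Dhaka is UTC+6:00, so local arrival = 9:59 AM + 6:00 = 3:59 PM on Oct 21.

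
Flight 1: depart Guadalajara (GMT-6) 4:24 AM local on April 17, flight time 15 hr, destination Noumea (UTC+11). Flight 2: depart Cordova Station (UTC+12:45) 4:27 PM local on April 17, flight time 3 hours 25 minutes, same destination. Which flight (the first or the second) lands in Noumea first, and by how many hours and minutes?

the second, by 18 hours 17 minutes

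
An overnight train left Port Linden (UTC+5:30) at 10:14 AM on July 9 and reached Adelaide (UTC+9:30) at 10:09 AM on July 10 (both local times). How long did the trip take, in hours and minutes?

19 hours 55 minutes

Adelaide is 4:00 ahead of Port Linden.
Clock-face elapsed time (ignoring zones) is 23 hours 55 minutes.
Actual elapsed = 23 hours 55 minutes − 4:00 = 19 hours 55 minutes.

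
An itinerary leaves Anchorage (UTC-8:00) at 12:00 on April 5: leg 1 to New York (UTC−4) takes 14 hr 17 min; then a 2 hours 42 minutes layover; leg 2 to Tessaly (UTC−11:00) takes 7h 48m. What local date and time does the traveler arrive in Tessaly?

09:47 on April 6

Convert departure to UTC: 12:00 + 8:00 = 20:00 UTC on Apr 5.
Add 14 hours and 17 minutes leg 1 → 10:17 UTC (Apr 6).
Add 2 hours and 42 minutes layover in New York → 12:59 UTC.
Add 7 hours 48 minutes leg 2 → 20:47 UTC.
Tessaly is UTC−11:00, so local arrival = 20:47 − 11:00 = 09:47 on Apr 6.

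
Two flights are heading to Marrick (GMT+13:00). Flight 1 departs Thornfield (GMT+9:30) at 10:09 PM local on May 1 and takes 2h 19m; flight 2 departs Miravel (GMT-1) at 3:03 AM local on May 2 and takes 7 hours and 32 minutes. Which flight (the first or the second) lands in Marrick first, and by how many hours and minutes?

the first, by 20 hours 37 minutes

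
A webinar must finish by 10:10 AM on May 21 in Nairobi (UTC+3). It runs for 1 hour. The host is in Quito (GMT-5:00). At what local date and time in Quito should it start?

1:10 AM on May 21

Target end time in UTC: 10:10 AM − 3:00 = 7:10 AM on May 21.
Subtract 1 hour → start 6:10 AM UTC on May 21.
Quito is UTC−5:00: 6:10 AM − 5:00 = 1:10 AM on May 21.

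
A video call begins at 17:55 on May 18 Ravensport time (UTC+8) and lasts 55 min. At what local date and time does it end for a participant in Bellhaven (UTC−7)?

Bellhaven is 15:00 behind Ravensport.
After 55 minutes it is 18:50 in Ravensport.
Shift by the zone difference: 18:50 − 15:00 = 03:50 on May 18 in Bellhaven.

03:50 on May 18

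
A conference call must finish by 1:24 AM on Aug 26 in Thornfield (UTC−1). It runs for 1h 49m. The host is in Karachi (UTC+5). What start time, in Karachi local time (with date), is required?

Target end time in UTC: 1:24 AM + 1:00 = 2:24 AM on Aug 26.
Subtract 1 hour 49 minutes → start 12:35 AM UTC on Aug 26.
Karachi is UTC+5:00: 12:35 AM + 5:00 = 5:35 AM on Aug 26.

5:35 AM on August 26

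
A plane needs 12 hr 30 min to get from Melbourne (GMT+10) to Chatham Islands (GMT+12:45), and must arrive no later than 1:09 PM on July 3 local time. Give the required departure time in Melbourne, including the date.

Target arrival in UTC: 1:09 PM − 12:45 = 12:24 AM on Jul 3.
Subtract 12 hours and 30 minutes → departure 11:54 AM UTC on Jul 2.
Melbourne is UTC+10:00: 11:54 AM + 10:00 = 9:54 PM on Jul 2.

9:54 PM on July 2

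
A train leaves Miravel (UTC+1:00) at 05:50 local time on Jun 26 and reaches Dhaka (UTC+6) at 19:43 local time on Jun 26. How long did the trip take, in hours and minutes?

8 hours 53 minutes

Departure in UTC: 05:50 − 1:00 = 04:50 on Jun 26.
Arrival in UTC: 19:43 − 6:00 = 13:43 on Jun 26.
Elapsed = 13:43 − 04:50 = 8 hours 53 minutes.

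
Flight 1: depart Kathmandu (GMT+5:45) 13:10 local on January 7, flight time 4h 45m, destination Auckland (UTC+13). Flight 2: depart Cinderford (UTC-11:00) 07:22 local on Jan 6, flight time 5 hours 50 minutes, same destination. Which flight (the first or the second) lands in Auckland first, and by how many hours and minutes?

Flight 1 in UTC: 13:10 − 5:45 = 07:25 on Jan 7.
+4 hours and 45 minutes → arrive 12:10 UTC on Jan 7.
Flight 2 in UTC: 07:22 + 11:00 = 18:22 on Jan 6.
+5 hours and 50 minutes → arrive 00:12 UTC on Jan 7.
Flight 2 lands earlier by 11 hours 58 minutes.

the second, by 11 hours 58 minutes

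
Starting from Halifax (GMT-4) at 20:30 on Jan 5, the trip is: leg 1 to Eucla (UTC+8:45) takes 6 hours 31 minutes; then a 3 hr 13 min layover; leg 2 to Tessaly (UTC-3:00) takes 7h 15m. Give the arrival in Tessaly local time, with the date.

14:29 on Jan 6

Convert departure to UTC: 20:30 + 4:00 = 00:30 UTC on Jan 6.
Add 6 hours and 31 minutes leg 1 → 07:01 UTC.
Add 3 hours 13 minutes layover in Eucla → 10:14 UTC.
Add 7 hours and 15 minutes leg 2 → 17:29 UTC.
Tessaly is UTC−3:00, so local arrival = 17:29 − 3:00 = 14:29 on Jan 6.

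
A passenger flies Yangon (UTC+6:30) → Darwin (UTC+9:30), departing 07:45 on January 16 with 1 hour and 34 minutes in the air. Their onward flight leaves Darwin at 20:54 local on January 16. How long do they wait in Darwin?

8 hours 35 minutes

Convert departure to UTC: 07:45 − 6:30 = 01:15 UTC on Jan 16.
Add 1 hour 34 minutes flight time → 02:49 UTC.
Darwin is UTC+9:30, so local arrival = 02:49 + 9:30 = 12:19 on Jan 16.
Layover = 20:54 − 12:19 = 8 hours 35 minutes.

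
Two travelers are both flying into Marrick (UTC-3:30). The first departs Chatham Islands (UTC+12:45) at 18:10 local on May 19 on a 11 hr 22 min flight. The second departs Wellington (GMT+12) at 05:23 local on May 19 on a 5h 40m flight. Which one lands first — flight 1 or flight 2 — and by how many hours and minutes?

the second, by 17 hours 44 minutes

Flight 1 in UTC: 18:10 − 12:45 = 05:25 on May 19.
+11 hours 22 minutes → arrive 16:47 UTC on May 19.
Flight 2 in UTC: 05:23 − 12:00 = 17:23 on May 18.
+5 hours 40 minutes → arrive 23:03 UTC on May 18.
Flight 2 lands earlier by 17 hours 44 minutes.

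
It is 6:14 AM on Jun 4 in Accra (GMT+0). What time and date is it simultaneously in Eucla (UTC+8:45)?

2:59 PM on June 4

Accra is UTC+0 so that is 6:14 AM UTC.
Eucla is UTC+8:45: 6:14 AM + 8:45 = 2:59 PM on Jun 4.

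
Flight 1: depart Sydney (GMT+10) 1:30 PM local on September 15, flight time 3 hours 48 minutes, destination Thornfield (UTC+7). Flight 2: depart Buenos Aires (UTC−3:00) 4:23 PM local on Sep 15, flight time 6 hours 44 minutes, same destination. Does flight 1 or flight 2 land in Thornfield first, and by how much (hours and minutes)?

the first, by 18 hours 49 minutes

Flight 1 in UTC: 1:30 PM − 10:00 = 3:30 AM on Sep 15.
+3 hours and 48 minutes → arrive 7:18 AM UTC on Sep 15.
Flight 2 in UTC: 4:23 PM + 3:00 = 7:23 PM on Sep 15.
+6 hours and 44 minutes → arrive 2:07 AM UTC on Sep 16.
Flight 1 lands earlier by 18 hours 49 minutes.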